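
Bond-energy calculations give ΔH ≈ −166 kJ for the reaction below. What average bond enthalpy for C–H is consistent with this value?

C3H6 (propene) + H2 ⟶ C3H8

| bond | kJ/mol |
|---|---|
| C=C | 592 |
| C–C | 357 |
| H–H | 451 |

Let D be the C–H bond energy.
Σ(broken) = 1×357 + 6×D + 1×592 + 1×451 = 1400 + 6D
Σ(formed) = 2×357 + 8×D = 714 + 8D
ΔH = Σ(broken) − Σ(formed) = (1400 + 6D) − (714 + 8D) = +686 − 2D
Setting this equal to −166 kJ gives 2D = 852, so D = 426 kJ/mol.

D(C–H) ≈ 426 kJ/mol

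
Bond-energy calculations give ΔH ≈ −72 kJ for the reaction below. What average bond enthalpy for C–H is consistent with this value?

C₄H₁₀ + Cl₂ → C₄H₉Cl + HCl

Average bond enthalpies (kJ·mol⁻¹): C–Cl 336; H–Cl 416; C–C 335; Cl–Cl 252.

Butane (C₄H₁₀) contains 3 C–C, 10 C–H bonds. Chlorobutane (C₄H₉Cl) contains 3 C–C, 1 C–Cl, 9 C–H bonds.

Let D be the C–H bond energy.
Σ(broken) = 3×335 + 10×D + 1×252 = 1257 + 10D
Σ(formed) = 3×335 + 1×336 + 9×D + 1×416 = 1757 + 9D
ΔH = Σ(broken) − Σ(formed) = (1257 + 10D) − (1757 + 9D) = −500 + D
Setting this equal to −72 kJ gives D = 428 kJ/mol.

D(C–H) ≈ 428 kJ/mol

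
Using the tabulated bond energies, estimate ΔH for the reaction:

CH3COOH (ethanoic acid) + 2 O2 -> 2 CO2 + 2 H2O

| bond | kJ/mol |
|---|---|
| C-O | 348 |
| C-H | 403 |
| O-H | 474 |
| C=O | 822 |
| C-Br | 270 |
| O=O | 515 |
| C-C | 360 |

Bonds broken (reactants):
  C-C: 1 × 360 = 360
  C-H: 3 × 403 = 1209
  C-O: 1 × 348 = 348
  C=O: 1 × 822 = 822
  O-H: 1 × 474 = 474
  O=O: 2 × 515 = 1030
  Σ(broken) = 4243 kJ
Bonds formed (products):
  C=O: 4 × 822 = 3288
  O-H: 4 × 474 = 1896
  Σ(formed) = 5184 kJ
ΔH = Σ(broken) − Σ(formed) = 4243 − 5184 = −941 kJ

ΔH ≈ −941 kJ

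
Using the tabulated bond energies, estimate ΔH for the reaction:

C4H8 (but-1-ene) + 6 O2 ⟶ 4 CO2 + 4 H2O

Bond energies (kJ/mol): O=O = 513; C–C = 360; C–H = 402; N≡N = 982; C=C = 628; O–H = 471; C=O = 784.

Bonds broken (reactants):
  C–C: 2 × 360 = 720
  C–H: 8 × 402 = 3216
  C=C: 1 × 628 = 628
  O=O: 6 × 513 = 3078
  Σ(broken) = 7642 kJ
Bonds formed (products):
  C=O: 8 × 784 = 6272
  O–H: 8 × 471 = 3768
  Σ(formed) = 10040 kJ
ΔH = Σ(broken) − Σ(formed) = 7642 − 10040 = −2398 kJ

ΔH ≈ −2398 kJ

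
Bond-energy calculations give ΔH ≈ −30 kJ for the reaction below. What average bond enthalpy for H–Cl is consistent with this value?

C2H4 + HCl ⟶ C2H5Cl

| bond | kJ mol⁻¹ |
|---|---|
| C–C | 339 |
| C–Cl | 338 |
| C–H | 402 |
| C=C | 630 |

D(H–Cl) ≈ 419 kJ/mol

Let D be the H–Cl bond energy.
Σ(broken) = 4×402 + 1×630 + 1×D = 2238 + D
Σ(formed) = 1×339 + 1×338 + 5×402 = 2687
ΔH = Σ(broken) − Σ(formed) = (2238 + D) − (2687) = −449 + D
Setting this equal to −30 kJ gives D = 419 kJ/mol.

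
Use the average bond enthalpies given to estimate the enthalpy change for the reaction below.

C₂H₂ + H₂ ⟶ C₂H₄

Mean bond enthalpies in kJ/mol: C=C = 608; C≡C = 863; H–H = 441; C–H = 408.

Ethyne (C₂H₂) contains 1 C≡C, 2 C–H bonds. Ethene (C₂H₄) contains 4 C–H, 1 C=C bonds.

ΔH ≈ −120 kJ

Bonds broken (reactants):
  C≡C: 1 × 863 = 863
  C–H: 2 × 408 = 816
  H–H: 1 × 441 = 441
  Σ(broken) = 2120 kJ
Bonds formed (products):
  C–H: 4 × 408 = 1632
  C=C: 1 × 608 = 608
  Σ(formed) = 2240 kJ
ΔH = Σ(broken) − Σ(formed) = 2120 − 2240 = −120 kJ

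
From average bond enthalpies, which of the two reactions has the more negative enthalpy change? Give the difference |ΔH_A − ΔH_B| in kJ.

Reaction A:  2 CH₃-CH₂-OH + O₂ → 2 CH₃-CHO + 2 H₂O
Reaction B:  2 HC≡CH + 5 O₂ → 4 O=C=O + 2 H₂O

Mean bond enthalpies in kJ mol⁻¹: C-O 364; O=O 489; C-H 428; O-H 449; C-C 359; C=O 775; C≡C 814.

Reaction A:
  Bonds broken (reactants):
    C-C: 2 × 359 = 718
    C-H: 10 × 428 = 4280
    C-O: 2 × 364 = 728
    O-H: 2 × 449 = 898
    O=O: 1 × 489 = 489
    Σ(broken) = 7113 kJ
  Bonds formed (products):
    C-C: 2 × 359 = 718
    C-H: 8 × 428 = 3424
    C=O: 2 × 775 = 1550
    O-H: 4 × 449 = 1796
    Σ(formed) = 7488 kJ
  ΔH_A = 7113 − 7488 = −375 kJ
Reaction B:
  Bonds broken (reactants):
    C≡C: 2 × 814 = 1628
    C-H: 4 × 428 = 1712
    O=O: 5 × 489 = 2445
    Σ(broken) = 5785 kJ
  Bonds formed (products):
    C=O: 8 × 775 = 6200
    O-H: 4 × 449 = 1796
    Σ(formed) = 7996 kJ
  ΔH_B = 5785 − 7996 = −2211 kJ
ΔH_A − ΔH_B = +1836 kJ, so reaction B has the more negative ΔH; |ΔH_A − ΔH_B| = 1836 kJ.

Reaction B, by 1836 kJ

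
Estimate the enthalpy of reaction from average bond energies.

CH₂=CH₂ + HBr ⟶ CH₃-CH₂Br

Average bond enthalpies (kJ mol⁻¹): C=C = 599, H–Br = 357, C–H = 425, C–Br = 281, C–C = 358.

Bonds broken (reactants):
  C–H: 4 × 425 = 1700
  C=C: 1 × 599 = 599
  H–Br: 1 × 357 = 357
  Σ(broken) = 2656 kJ
Bonds formed (products):
  C–Br: 1 × 281 = 281
  C–C: 1 × 358 = 358
  C–H: 5 × 425 = 2125
  Σ(formed) = 2764 kJ
ΔH = Σ(broken) − Σ(formed) = 2656 − 2764 = −108 kJ

ΔH ≈ −108 kJ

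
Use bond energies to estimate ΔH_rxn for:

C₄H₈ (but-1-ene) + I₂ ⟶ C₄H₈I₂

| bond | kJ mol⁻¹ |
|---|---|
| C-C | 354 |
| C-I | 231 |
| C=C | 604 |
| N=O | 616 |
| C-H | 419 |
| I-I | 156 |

Bonds broken (reactants):
  C-C: 2 × 354 = 708
  C-H: 8 × 419 = 3352
  C=C: 1 × 604 = 604
  I-I: 1 × 156 = 156
  Σ(broken) = 4820 kJ
Bonds formed (products):
  C-C: 3 × 354 = 1062
  C-H: 8 × 419 = 3352
  C-I: 2 × 231 = 462
  Σ(formed) = 4876 kJ
ΔH = Σ(broken) − Σ(formed) = 4820 − 4876 = −56 kJ

ΔH ≈ −56 kJ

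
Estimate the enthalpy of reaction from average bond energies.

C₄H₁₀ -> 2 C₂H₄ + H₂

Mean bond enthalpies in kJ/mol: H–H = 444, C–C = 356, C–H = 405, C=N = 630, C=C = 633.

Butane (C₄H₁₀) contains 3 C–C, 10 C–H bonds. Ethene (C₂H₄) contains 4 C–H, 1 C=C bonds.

Bonds broken (reactants):
  C–C: 3 × 356 = 1068
  C–H: 10 × 405 = 4050
  Σ(broken) = 5118 kJ
Bonds formed (products):
  C–H: 8 × 405 = 3240
  C=C: 2 × 633 = 1266
  H–H: 1 × 444 = 444
  Σ(formed) = 4950 kJ
ΔH = Σ(broken) − Σ(formed) = 5118 − 4950 = +168 kJ

ΔH ≈ +168 kJ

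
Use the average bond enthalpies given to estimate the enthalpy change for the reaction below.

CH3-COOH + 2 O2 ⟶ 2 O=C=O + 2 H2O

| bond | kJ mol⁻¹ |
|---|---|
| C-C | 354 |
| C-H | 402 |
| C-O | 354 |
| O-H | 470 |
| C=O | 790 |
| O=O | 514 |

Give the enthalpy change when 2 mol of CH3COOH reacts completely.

ΔH = −1676 kJ

Bonds broken (reactants):
  C-C: 1 × 354 = 354
  C-H: 3 × 402 = 1206
  C-O: 1 × 354 = 354
  C=O: 1 × 790 = 790
  O-H: 1 × 470 = 470
  O=O: 2 × 514 = 1028
  Σ(broken) = 4202 kJ
Bonds formed (products):
  C=O: 4 × 790 = 3160
  O-H: 4 × 470 = 1880
  Σ(formed) = 5040 kJ
ΔH = Σ(broken) − Σ(formed) = 4202 − 5040 = −838 kJ
For 2× the reaction as written: 2 × (−838) = −1676 kJ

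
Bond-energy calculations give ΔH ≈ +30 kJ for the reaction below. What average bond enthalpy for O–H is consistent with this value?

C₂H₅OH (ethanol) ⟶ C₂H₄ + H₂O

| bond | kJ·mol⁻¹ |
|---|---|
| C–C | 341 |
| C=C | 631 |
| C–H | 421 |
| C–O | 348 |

D(O–H) ≈ 449 kJ/mol

Let D be the O–H bond energy.
Σ(broken) = 1×341 + 5×421 + 1×348 + 1×D = 2794 + D
Σ(formed) = 4×421 + 1×631 + 2×D = 2315 + 2D
ΔH = Σ(broken) − Σ(formed) = (2794 + D) − (2315 + 2D) = +479 − D
Setting this equal to +30 kJ gives D = 449 kJ/mol.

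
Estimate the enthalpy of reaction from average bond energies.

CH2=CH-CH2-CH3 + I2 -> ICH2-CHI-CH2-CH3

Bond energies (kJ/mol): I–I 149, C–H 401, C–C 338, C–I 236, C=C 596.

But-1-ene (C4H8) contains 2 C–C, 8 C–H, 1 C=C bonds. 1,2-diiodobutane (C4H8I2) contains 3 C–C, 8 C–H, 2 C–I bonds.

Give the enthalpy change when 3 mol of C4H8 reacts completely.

ΔH = −195 kJ

Bonds broken (reactants):
  C–C: 2 × 338 = 676
  C–H: 8 × 401 = 3208
  C=C: 1 × 596 = 596
  I–I: 1 × 149 = 149
  Σ(broken) = 4629 kJ
Bonds formed (products):
  C–C: 3 × 338 = 1014
  C–H: 8 × 401 = 3208
  C–I: 2 × 236 = 472
  Σ(formed) = 4694 kJ
ΔH = Σ(broken) − Σ(formed) = 4629 − 4694 = −65 kJ
For 3× the reaction as written: 3 × (−65) = −195 kJ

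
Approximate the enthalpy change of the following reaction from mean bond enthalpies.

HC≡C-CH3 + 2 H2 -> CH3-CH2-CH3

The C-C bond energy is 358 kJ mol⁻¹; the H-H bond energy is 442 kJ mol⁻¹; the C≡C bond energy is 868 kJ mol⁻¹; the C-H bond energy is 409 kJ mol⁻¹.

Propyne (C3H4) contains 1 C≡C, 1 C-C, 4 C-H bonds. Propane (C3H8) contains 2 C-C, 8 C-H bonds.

Bonds broken (reactants):
  C≡C: 1 × 868 = 868
  C-C: 1 × 358 = 358
  C-H: 4 × 409 = 1636
  H-H: 2 × 442 = 884
  Σ(broken) = 3746 kJ
Bonds formed (products):
  C-C: 2 × 358 = 716
  C-H: 8 × 409 = 3272
  Σ(formed) = 3988 kJ
ΔH = Σ(broken) − Σ(formed) = 3746 − 3988 = −242 kJ

ΔH ≈ −242 kJ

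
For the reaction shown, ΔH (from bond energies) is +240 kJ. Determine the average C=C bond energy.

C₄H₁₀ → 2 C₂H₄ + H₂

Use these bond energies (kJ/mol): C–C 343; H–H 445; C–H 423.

D(C=C) ≈ 595 kJ/mol

Let D be the C=C bond energy.
Σ(broken) = 3×343 + 10×423 = 5259
Σ(formed) = 8×423 + 2×D + 1×445 = 3829 + 2D
ΔH = Σ(broken) − Σ(formed) = (5259) − (3829 + 2D) = +1430 − 2D
Setting this equal to +240 kJ gives 2D = 1190, so D = 595 kJ/mol.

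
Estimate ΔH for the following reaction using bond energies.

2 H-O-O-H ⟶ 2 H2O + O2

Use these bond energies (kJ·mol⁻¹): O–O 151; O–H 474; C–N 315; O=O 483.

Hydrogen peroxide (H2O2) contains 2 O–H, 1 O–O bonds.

Bonds broken (reactants):
  O–H: 4 × 474 = 1896
  O–O: 2 × 151 = 302
  Σ(broken) = 2198 kJ
Bonds formed (products):
  O–H: 4 × 474 = 1896
  O=O: 1 × 483 = 483
  Σ(formed) = 2379 kJ
ΔH = Σ(broken) − Σ(formed) = 2198 − 2379 = −181 kJ

ΔH ≈ −181 kJ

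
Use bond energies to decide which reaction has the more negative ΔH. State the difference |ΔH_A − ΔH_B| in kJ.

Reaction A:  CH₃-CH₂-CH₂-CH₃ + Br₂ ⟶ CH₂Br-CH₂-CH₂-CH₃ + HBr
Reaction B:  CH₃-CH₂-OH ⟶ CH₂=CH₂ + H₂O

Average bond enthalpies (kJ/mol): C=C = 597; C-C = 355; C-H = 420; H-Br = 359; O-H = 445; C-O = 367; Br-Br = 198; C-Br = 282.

Reaction A, by 123 kJ

Reaction A:
  Bonds broken (reactants):
    Br-Br: 1 × 198 = 198
    C-C: 3 × 355 = 1065
    C-H: 10 × 420 = 4200
    Σ(broken) = 5463 kJ
  Bonds formed (products):
    C-Br: 1 × 282 = 282
    C-C: 3 × 355 = 1065
    C-H: 9 × 420 = 3780
    H-Br: 1 × 359 = 359
    Σ(formed) = 5486 kJ
  ΔH_A = 5463 − 5486 = −23 kJ
Reaction B:
  Bonds broken (reactants):
    C-C: 1 × 355 = 355
    C-H: 5 × 420 = 2100
    C-O: 1 × 367 = 367
    O-H: 1 × 445 = 445
    Σ(broken) = 3267 kJ
  Bonds formed (products):
    C-H: 4 × 420 = 1680
    C=C: 1 × 597 = 597
    O-H: 2 × 445 = 890
    Σ(formed) = 3167 kJ
  ΔH_B = 3267 − 3167 = +100 kJ
ΔH_A − ΔH_B = −123 kJ, so reaction A has the more negative ΔH; |ΔH_A − ΔH_B| = 123 kJ.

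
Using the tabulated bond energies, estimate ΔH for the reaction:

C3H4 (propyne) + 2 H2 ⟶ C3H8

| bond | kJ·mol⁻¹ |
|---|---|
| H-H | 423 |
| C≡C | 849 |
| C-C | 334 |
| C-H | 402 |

Bonds broken (reactants):
  C≡C: 1 × 849 = 849
  C-C: 1 × 334 = 334
  C-H: 4 × 402 = 1608
  H-H: 2 × 423 = 846
  Σ(broken) = 3637 kJ
Bonds formed (products):
  C-C: 2 × 334 = 668
  C-H: 8 × 402 = 3216
  Σ(formed) = 3884 kJ
ΔH = Σ(broken) − Σ(formed) = 3637 − 3884 = −247 kJ

ΔH ≈ −247 kJ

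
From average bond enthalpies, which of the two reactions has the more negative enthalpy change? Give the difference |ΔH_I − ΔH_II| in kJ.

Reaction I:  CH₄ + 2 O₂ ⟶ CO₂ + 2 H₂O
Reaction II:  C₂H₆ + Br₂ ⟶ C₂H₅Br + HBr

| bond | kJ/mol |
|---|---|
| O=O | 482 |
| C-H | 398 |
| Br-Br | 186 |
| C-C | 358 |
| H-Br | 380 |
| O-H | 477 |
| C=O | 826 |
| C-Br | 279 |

Reaction I, by 929 kJ

Reaction I:
  Bonds broken (reactants):
    C-H: 4 × 398 = 1592
    O=O: 2 × 482 = 964
    Σ(broken) = 2556 kJ
  Bonds formed (products):
    C=O: 2 × 826 = 1652
    O-H: 4 × 477 = 1908
    Σ(formed) = 3560 kJ
  ΔH_I = 2556 − 3560 = −1004 kJ
Reaction II:
  Bonds broken (reactants):
    Br-Br: 1 × 186 = 186
    C-C: 1 × 358 = 358
    C-H: 6 × 398 = 2388
    Σ(broken) = 2932 kJ
  Bonds formed (products):
    C-Br: 1 × 279 = 279
    C-C: 1 × 358 = 358
    C-H: 5 × 398 = 1990
    H-Br: 1 × 380 = 380
    Σ(formed) = 3007 kJ
  ΔH_II = 2932 − 3007 = −75 kJ
ΔH_I − ΔH_II = −929 kJ, so reaction I has the more negative ΔH; |ΔH_I − ΔH_II| = 929 kJ.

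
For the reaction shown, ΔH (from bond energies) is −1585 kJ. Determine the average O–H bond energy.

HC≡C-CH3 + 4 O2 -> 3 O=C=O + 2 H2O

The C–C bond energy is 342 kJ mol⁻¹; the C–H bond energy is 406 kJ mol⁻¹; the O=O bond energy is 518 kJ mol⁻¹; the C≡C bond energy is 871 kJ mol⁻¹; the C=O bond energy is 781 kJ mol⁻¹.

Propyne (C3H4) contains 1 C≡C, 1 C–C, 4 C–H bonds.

Let D be the O–H bond energy.
Σ(broken) = 1×871 + 1×342 + 4×406 + 4×518 = 4909
Σ(formed) = 6×781 + 4×D = 4686 + 4D
ΔH = Σ(broken) − Σ(formed) = (4909) − (4686 + 4D) = +223 − 4D
Setting this equal to −1585 kJ gives 4D = 1808, so D = 452 kJ/mol.

D(O–H) ≈ 452 kJ/mol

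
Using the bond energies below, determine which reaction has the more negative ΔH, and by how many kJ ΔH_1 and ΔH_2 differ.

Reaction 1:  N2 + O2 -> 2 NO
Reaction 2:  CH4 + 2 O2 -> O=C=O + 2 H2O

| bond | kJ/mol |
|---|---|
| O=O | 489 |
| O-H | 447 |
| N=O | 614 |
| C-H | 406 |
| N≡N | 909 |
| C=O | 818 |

Reaction 1:
  Bonds broken (reactants):
    N≡N: 1 × 909 = 909
    O=O: 1 × 489 = 489
    Σ(broken) = 1398 kJ
  Bonds formed (products):
    N=O: 2 × 614 = 1228
    Σ(formed) = 1228 kJ
  ΔH_1 = 1398 − 1228 = +170 kJ
Reaction 2:
  Bonds broken (reactants):
    C-H: 4 × 406 = 1624
    O=O: 2 × 489 = 978
    Σ(broken) = 2602 kJ
  Bonds formed (products):
    C=O: 2 × 818 = 1636
    O-H: 4 × 447 = 1788
    Σ(formed) = 3424 kJ
  ΔH_2 = 2602 − 3424 = −822 kJ
ΔH_1 − ΔH_2 = +992 kJ, so reaction 2 has the more negative ΔH; |ΔH_1 − ΔH_2| = 992 kJ.

Reaction 2, by 992 kJ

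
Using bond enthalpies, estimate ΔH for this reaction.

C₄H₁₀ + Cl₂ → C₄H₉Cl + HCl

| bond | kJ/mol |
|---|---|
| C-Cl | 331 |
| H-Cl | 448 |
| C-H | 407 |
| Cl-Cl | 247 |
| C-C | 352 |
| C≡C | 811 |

ΔH ≈ −125 kJ

Bonds broken (reactants):
  C-C: 3 × 352 = 1056
  C-H: 10 × 407 = 4070
  Cl-Cl: 1 × 247 = 247
  Σ(broken) = 5373 kJ
Bonds formed (products):
  C-C: 3 × 352 = 1056
  C-Cl: 1 × 331 = 331
  C-H: 9 × 407 = 3663
  H-Cl: 1 × 448 = 448
  Σ(formed) = 5498 kJ
ΔH = Σ(broken) − Σ(formed) = 5373 − 5498 = −125 kJ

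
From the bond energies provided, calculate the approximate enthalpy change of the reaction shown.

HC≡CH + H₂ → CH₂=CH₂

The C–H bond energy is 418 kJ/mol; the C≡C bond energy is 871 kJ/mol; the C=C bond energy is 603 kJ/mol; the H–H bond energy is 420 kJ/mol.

Bonds broken (reactants):
  C≡C: 1 × 871 = 871
  C–H: 2 × 418 = 836
  H–H: 1 × 420 = 420
  Σ(broken) = 2127 kJ
Bonds formed (products):
  C–H: 4 × 418 = 1672
  C=C: 1 × 603 = 603
  Σ(formed) = 2275 kJ
ΔH = Σ(broken) − Σ(formed) = 2127 − 2275 = −148 kJ

ΔH ≈ −148 kJ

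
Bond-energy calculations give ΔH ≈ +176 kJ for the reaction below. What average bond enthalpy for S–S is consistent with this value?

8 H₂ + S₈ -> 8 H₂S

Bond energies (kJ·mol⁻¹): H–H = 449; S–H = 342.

Let D be the S–S bond energy.
Σ(broken) = 8×449 + 8×D = 3592 + 8D
Σ(formed) = 16×342 = 5472
ΔH = Σ(broken) − Σ(formed) = (3592 + 8D) − (5472) = −1880 + 8D
Setting this equal to +176 kJ gives 8D = 2056, so D = 257 kJ/mol.

D(S–S) ≈ 257 kJ/mol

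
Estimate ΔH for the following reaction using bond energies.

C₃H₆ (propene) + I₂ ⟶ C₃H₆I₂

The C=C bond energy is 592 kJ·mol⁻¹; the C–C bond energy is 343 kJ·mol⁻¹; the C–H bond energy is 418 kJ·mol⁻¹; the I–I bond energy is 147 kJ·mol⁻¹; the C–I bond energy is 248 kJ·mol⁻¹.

ΔH ≈ −100 kJ

Bonds broken (reactants):
  C–C: 1 × 343 = 343
  C–H: 6 × 418 = 2508
  C=C: 1 × 592 = 592
  I–I: 1 × 147 = 147
  Σ(broken) = 3590 kJ
Bonds formed (products):
  C–C: 2 × 343 = 686
  C–H: 6 × 418 = 2508
  C–I: 2 × 248 = 496
  Σ(formed) = 3690 kJ
ΔH = Σ(broken) − Σ(formed) = 3590 − 3690 = −100 kJ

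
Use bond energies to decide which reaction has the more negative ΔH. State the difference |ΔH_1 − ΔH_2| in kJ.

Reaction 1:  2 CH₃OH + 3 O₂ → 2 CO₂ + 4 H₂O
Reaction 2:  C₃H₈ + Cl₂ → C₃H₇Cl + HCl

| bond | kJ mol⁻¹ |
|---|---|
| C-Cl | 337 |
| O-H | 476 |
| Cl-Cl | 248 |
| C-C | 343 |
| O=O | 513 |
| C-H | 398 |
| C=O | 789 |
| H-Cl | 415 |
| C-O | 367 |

Reaction 1:
  Bonds broken (reactants):
    C-H: 6 × 398 = 2388
    C-O: 2 × 367 = 734
    O-H: 2 × 476 = 952
    O=O: 3 × 513 = 1539
    Σ(broken) = 5613 kJ
  Bonds formed (products):
    C=O: 4 × 789 = 3156
    O-H: 8 × 476 = 3808
    Σ(formed) = 6964 kJ
  ΔH_1 = 5613 − 6964 = −1351 kJ
Reaction 2:
  Bonds broken (reactants):
    C-C: 2 × 343 = 686
    C-H: 8 × 398 = 3184
    Cl-Cl: 1 × 248 = 248
    Σ(broken) = 4118 kJ
  Bonds formed (products):
    C-C: 2 × 343 = 686
    C-Cl: 1 × 337 = 337
    C-H: 7 × 398 = 2786
    H-Cl: 1 × 415 = 415
    Σ(formed) = 4224 kJ
  ΔH_2 = 4118 − 4224 = −106 kJ
ΔH_1 − ΔH_2 = −1245 kJ, so reaction 1 has the more negative ΔH; |ΔH_1 − ΔH_2| = 1245 kJ.

Reaction 1, by 1245 kJ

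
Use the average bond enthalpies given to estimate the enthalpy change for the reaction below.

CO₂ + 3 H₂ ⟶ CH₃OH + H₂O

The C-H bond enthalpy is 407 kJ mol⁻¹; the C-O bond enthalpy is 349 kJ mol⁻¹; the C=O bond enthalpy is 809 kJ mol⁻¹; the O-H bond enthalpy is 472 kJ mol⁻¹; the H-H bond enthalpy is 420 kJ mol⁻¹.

ΔH ≈ −108 kJ

Bonds broken (reactants):
  C=O: 2 × 809 = 1618
  H-H: 3 × 420 = 1260
  Σ(broken) = 2878 kJ
Bonds formed (products):
  C-H: 3 × 407 = 1221
  C-O: 1 × 349 = 349
  O-H: 3 × 472 = 1416
  Σ(formed) = 2986 kJ
ΔH = Σ(broken) − Σ(formed) = 2878 − 2986 = −108 kJ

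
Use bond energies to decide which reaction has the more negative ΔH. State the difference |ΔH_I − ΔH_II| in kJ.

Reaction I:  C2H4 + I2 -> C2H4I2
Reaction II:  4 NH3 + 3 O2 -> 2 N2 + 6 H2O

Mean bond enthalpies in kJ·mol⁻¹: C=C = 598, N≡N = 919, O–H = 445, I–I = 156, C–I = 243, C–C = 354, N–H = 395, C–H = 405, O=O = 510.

Reaction I:
  Bonds broken (reactants):
    C–H: 4 × 405 = 1620
    C=C: 1 × 598 = 598
    I–I: 1 × 156 = 156
    Σ(broken) = 2374 kJ
  Bonds formed (products):
    C–C: 1 × 354 = 354
    C–H: 4 × 405 = 1620
    C–I: 2 × 243 = 486
    Σ(formed) = 2460 kJ
  ΔH_I = 2374 − 2460 = −86 kJ
Reaction II:
  Bonds broken (reactants):
    N–H: 12 × 395 = 4740
    O=O: 3 × 510 = 1530
    Σ(broken) = 6270 kJ
  Bonds formed (products):
    N≡N: 2 × 919 = 1838
    O–H: 12 × 445 = 5340
    Σ(formed) = 7178 kJ
  ΔH_II = 6270 − 7178 = −908 kJ
ΔH_I − ΔH_II = +822 kJ, so reaction II has the more negative ΔH; |ΔH_I − ΔH_II| = 822 kJ.

Reaction II, by 822 kJ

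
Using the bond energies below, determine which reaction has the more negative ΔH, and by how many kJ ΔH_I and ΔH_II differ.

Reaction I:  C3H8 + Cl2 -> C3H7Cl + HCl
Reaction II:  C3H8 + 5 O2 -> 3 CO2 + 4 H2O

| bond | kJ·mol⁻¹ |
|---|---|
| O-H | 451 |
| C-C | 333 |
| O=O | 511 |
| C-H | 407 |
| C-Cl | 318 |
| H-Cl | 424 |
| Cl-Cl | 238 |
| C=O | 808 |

Reaction II, by 1882 kJ

Reaction I:
  Bonds broken (reactants):
    C-C: 2 × 333 = 666
    C-H: 8 × 407 = 3256
    Cl-Cl: 1 × 238 = 238
    Σ(broken) = 4160 kJ
  Bonds formed (products):
    C-C: 2 × 333 = 666
    C-Cl: 1 × 318 = 318
    C-H: 7 × 407 = 2849
    H-Cl: 1 × 424 = 424
    Σ(formed) = 4257 kJ
  ΔH_I = 4160 − 4257 = −97 kJ
Reaction II:
  Bonds broken (reactants):
    C-C: 2 × 333 = 666
    C-H: 8 × 407 = 3256
    O=O: 5 × 511 = 2555
    Σ(broken) = 6477 kJ
  Bonds formed (products):
    C=O: 6 × 808 = 4848
    O-H: 8 × 451 = 3608
    Σ(formed) = 8456 kJ
  ΔH_II = 6477 − 8456 = −1979 kJ
ΔH_I − ΔH_II = +1882 kJ, so reaction II has the more negative ΔH; |ΔH_I − ΔH_II| = 1882 kJ.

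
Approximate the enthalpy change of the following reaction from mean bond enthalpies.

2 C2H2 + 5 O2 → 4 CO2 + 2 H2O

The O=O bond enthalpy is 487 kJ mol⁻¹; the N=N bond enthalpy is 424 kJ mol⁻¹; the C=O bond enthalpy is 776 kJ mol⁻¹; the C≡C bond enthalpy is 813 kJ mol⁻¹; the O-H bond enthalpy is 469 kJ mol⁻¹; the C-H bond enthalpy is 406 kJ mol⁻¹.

ΔH ≈ −2399 kJ

Bonds broken (reactants):
  C≡C: 2 × 813 = 1626
  C-H: 4 × 406 = 1624
  O=O: 5 × 487 = 2435
  Σ(broken) = 5685 kJ
Bonds formed (products):
  C=O: 8 × 776 = 6208
  O-H: 4 × 469 = 1876
  Σ(formed) = 8084 kJ
ΔH = Σ(broken) − Σ(formed) = 5685 − 8084 = −2399 kJ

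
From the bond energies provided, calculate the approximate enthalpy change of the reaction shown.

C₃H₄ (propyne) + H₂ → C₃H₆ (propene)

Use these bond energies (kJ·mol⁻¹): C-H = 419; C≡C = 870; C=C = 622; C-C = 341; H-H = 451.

ΔH ≈ −139 kJ

Bonds broken (reactants):
  C≡C: 1 × 870 = 870
  C-C: 1 × 341 = 341
  C-H: 4 × 419 = 1676
  H-H: 1 × 451 = 451
  Σ(broken) = 3338 kJ
Bonds formed (products):
  C-C: 1 × 341 = 341
  C-H: 6 × 419 = 2514
  C=C: 1 × 622 = 622
  Σ(formed) = 3477 kJ
ΔH = Σ(broken) − Σ(formed) = 3338 − 3477 = −139 kJ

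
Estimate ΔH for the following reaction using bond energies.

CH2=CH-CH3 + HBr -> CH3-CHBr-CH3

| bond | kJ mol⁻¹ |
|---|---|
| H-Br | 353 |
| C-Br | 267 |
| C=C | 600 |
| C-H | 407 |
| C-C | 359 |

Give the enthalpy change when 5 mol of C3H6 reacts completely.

ΔH = −400 kJ

Bonds broken (reactants):
  C-C: 1 × 359 = 359
  C-H: 6 × 407 = 2442
  C=C: 1 × 600 = 600
  H-Br: 1 × 353 = 353
  Σ(broken) = 3754 kJ
Bonds formed (products):
  C-Br: 1 × 267 = 267
  C-C: 2 × 359 = 718
  C-H: 7 × 407 = 2849
  Σ(formed) = 3834 kJ
ΔH = Σ(broken) − Σ(formed) = 3754 − 3834 = −80 kJ
For 5× the reaction as written: 5 × (−80) = −400 kJ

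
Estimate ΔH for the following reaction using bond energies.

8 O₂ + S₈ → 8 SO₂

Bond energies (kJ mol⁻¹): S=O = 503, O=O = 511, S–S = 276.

ΔH ≈ −1752 kJ

Bonds broken (reactants):
  O=O: 8 × 511 = 4088
  S–S: 8 × 276 = 2208
  Σ(broken) = 6296 kJ
Bonds formed (products):
  S=O: 16 × 503 = 8048
  Σ(formed) = 8048 kJ
ΔH = Σ(broken) − Σ(formed) = 6296 − 8048 = −1752 kJ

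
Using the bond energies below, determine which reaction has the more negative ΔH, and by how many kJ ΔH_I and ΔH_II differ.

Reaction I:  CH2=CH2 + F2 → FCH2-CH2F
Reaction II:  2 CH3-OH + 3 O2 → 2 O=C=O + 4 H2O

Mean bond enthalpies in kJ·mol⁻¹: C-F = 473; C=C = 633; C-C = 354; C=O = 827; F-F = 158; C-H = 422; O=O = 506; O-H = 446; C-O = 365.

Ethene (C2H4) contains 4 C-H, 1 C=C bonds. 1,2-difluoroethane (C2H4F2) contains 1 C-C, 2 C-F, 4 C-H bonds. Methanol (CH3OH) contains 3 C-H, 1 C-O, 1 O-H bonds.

Reaction I:
  Bonds broken (reactants):
    C-H: 4 × 422 = 1688
    C=C: 1 × 633 = 633
    F-F: 1 × 158 = 158
    Σ(broken) = 2479 kJ
  Bonds formed (products):
    C-C: 1 × 354 = 354
    C-F: 2 × 473 = 946
    C-H: 4 × 422 = 1688
    Σ(formed) = 2988 kJ
  ΔH_I = 2479 − 2988 = −509 kJ
Reaction II:
  Bonds broken (reactants):
    C-H: 6 × 422 = 2532
    C-O: 2 × 365 = 730
    O-H: 2 × 446 = 892
    O=O: 3 × 506 = 1518
    Σ(broken) = 5672 kJ
  Bonds formed (products):
    C=O: 4 × 827 = 3308
    O-H: 8 × 446 = 3568
    Σ(formed) = 6876 kJ
  ΔH_II = 5672 − 6876 = −1204 kJ
ΔH_I − ΔH_II = +695 kJ, so reaction II has the more negative ΔH; |ΔH_I − ΔH_II| = 695 kJ.

Reaction II, by 695 kJ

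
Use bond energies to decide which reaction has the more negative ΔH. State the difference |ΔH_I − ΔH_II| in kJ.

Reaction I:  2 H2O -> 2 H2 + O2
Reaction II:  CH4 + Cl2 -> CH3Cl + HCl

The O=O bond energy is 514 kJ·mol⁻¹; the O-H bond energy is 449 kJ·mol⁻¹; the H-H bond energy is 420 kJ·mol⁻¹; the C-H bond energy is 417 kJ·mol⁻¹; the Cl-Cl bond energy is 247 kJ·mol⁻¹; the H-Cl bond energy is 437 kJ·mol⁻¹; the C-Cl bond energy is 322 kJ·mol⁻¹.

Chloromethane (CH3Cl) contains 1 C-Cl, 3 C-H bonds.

Reaction I:
  Bonds broken (reactants):
    O-H: 4 × 449 = 1796
    Σ(broken) = 1796 kJ
  Bonds formed (products):
    H-H: 2 × 420 = 840
    O=O: 1 × 514 = 514
    Σ(formed) = 1354 kJ
  ΔH_I = 1796 − 1354 = +442 kJ
Reaction II:
  Bonds broken (reactants):
    C-H: 4 × 417 = 1668
    Cl-Cl: 1 × 247 = 247
    Σ(broken) = 1915 kJ
  Bonds formed (products):
    C-Cl: 1 × 322 = 322
    C-H: 3 × 417 = 1251
    H-Cl: 1 × 437 = 437
    Σ(formed) = 2010 kJ
  ΔH_II = 1915 − 2010 = −95 kJ
ΔH_I − ΔH_II = +537 kJ, so reaction II has the more negative ΔH; |ΔH_I − ΔH_II| = 537 kJ.

Reaction II, by 537 kJ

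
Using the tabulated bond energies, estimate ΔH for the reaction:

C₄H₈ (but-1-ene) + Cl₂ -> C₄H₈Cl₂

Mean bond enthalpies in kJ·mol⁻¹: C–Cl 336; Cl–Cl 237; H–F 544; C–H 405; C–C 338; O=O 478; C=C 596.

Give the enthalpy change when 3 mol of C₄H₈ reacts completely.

ΔH = −531 kJ

Bonds broken (reactants):
  C–C: 2 × 338 = 676
  C–H: 8 × 405 = 3240
  C=C: 1 × 596 = 596
  Cl–Cl: 1 × 237 = 237
  Σ(broken) = 4749 kJ
Bonds formed (products):
  C–C: 3 × 338 = 1014
  C–Cl: 2 × 336 = 672
  C–H: 8 × 405 = 3240
  Σ(formed) = 4926 kJ
ΔH = Σ(broken) − Σ(formed) = 4749 − 4926 = −177 kJ
For 3× the reaction as written: 3 × (−177) = −531 kJ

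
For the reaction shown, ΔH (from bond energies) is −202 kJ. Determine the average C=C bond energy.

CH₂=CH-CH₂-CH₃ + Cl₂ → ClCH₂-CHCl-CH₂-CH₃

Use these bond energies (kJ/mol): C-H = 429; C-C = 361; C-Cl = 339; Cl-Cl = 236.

Let D be the C=C bond energy.
Σ(broken) = 2×361 + 8×429 + 1×D + 1×236 = 4390 + D
Σ(formed) = 3×361 + 2×339 + 8×429 = 5193
ΔH = Σ(broken) − Σ(formed) = (4390 + D) − (5193) = −803 + D
Setting this equal to −202 kJ gives D = 601 kJ/mol.

D(C=C) ≈ 601 kJ/mol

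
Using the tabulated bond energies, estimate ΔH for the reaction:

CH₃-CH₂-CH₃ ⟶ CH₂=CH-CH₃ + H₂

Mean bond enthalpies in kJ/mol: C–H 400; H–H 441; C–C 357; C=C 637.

Bonds broken (reactants):
  C–C: 2 × 357 = 714
  C–H: 8 × 400 = 3200
  Σ(broken) = 3914 kJ
Bonds formed (products):
  C–C: 1 × 357 = 357
  C–H: 6 × 400 = 2400
  C=C: 1 × 637 = 637
  H–H: 1 × 441 = 441
  Σ(formed) = 3835 kJ
ΔH = Σ(broken) − Σ(formed) = 3914 − 3835 = +79 kJ

ΔH ≈ +79 kJ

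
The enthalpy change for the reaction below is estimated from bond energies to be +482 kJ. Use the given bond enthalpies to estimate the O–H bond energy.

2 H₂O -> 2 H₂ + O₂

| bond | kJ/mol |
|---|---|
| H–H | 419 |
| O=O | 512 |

D(O–H) ≈ 458 kJ/mol

Let D be the O–H bond energy.
Σ(broken) = 4×D = 4D
Σ(formed) = 2×419 + 1×512 = 1350
ΔH = Σ(broken) − Σ(formed) = (4D) − (1350) = −1350 + 4D
Setting this equal to +482 kJ gives 4D = 1832, so D = 458 kJ/mol.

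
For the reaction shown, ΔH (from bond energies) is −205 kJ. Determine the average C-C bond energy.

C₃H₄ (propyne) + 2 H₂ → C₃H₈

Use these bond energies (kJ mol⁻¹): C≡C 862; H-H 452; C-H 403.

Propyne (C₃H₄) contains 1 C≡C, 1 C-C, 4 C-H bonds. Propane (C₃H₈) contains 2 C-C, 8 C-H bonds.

Let D be the C-C bond energy.
Σ(broken) = 1×862 + 1×D + 4×403 + 2×452 = 3378 + D
Σ(formed) = 2×D + 8×403 = 3224 + 2D
ΔH = Σ(broken) − Σ(formed) = (3378 + D) − (3224 + 2D) = +154 − D
Setting this equal to −205 kJ gives D = 359 kJ/mol.

D(C-C) ≈ 359 kJ/mol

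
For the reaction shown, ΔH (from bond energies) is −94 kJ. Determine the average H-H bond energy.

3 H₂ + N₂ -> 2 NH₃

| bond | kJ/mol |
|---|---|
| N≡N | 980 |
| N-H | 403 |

D(H-H) ≈ 448 kJ/mol

Let D be the H-H bond energy.
Σ(broken) = 3×D + 1×980 = 980 + 3D
Σ(formed) = 6×403 = 2418
ΔH = Σ(broken) − Σ(formed) = (980 + 3D) − (2418) = −1438 + 3D
Setting this equal to −94 kJ gives 3D = 1344, so D = 448 kJ/mol.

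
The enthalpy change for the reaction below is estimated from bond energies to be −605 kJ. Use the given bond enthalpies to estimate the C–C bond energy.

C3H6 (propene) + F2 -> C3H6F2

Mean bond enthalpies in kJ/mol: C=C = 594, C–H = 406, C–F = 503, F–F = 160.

Let D be the C–C bond energy.
Σ(broken) = 1×D + 6×406 + 1×594 + 1×160 = 3190 + D
Σ(formed) = 2×D + 2×503 + 6×406 = 3442 + 2D
ΔH = Σ(broken) − Σ(formed) = (3190 + D) − (3442 + 2D) = −252 − D
Setting this equal to −605 kJ gives D = 353 kJ/mol.

D(C–C) ≈ 353 kJ/mol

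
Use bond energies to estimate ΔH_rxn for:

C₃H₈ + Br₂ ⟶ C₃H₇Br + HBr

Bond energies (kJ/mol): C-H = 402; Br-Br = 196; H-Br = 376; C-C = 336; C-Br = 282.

ΔH ≈ −60 kJ

Bonds broken (reactants):
  Br-Br: 1 × 196 = 196
  C-C: 2 × 336 = 672
  C-H: 8 × 402 = 3216
  Σ(broken) = 4084 kJ
Bonds formed (products):
  C-Br: 1 × 282 = 282
  C-C: 2 × 336 = 672
  C-H: 7 × 402 = 2814
  H-Br: 1 × 376 = 376
  Σ(formed) = 4144 kJ
ΔH = Σ(broken) − Σ(formed) = 4084 − 4144 = −60 kJ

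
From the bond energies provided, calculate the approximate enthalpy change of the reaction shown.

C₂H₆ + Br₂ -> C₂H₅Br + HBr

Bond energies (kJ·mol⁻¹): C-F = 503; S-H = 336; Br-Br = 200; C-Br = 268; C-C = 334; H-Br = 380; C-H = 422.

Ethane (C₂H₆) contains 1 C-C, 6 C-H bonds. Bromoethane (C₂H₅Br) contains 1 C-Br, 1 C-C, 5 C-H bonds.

Bonds broken (reactants):
  Br-Br: 1 × 200 = 200
  C-C: 1 × 334 = 334
  C-H: 6 × 422 = 2532
  Σ(broken) = 3066 kJ
Bonds formed (products):
  C-Br: 1 × 268 = 268
  C-C: 1 × 334 = 334
  C-H: 5 × 422 = 2110
  H-Br: 1 × 380 = 380
  Σ(formed) = 3092 kJ
ΔH = Σ(broken) − Σ(formed) = 3066 − 3092 = −26 kJ

ΔH ≈ −26 kJ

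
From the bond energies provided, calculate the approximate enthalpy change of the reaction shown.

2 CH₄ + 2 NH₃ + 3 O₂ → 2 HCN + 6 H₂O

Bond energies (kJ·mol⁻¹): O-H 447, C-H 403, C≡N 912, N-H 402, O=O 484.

Bonds broken (reactants):
  C-H: 8 × 403 = 3224
  N-H: 6 × 402 = 2412
  O=O: 3 × 484 = 1452
  Σ(broken) = 7088 kJ
Bonds formed (products):
  C≡N: 2 × 912 = 1824
  C-H: 2 × 403 = 806
  O-H: 12 × 447 = 5364
  Σ(formed) = 7994 kJ
ΔH = Σ(broken) − Σ(formed) = 7088 − 7994 = −906 kJ

ΔH ≈ −906 kJ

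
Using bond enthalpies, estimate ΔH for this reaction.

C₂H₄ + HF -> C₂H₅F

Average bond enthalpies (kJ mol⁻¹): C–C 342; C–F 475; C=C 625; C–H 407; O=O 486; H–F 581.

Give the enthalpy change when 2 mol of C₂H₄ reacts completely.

Bonds broken (reactants):
  C–H: 4 × 407 = 1628
  C=C: 1 × 625 = 625
  H–F: 1 × 581 = 581
  Σ(broken) = 2834 kJ
Bonds formed (products):
  C–C: 1 × 342 = 342
  C–F: 1 × 475 = 475
  C–H: 5 × 407 = 2035
  Σ(formed) = 2852 kJ
ΔH = Σ(broken) − Σ(formed) = 2834 − 2852 = −18 kJ
For 2× the reaction as written: 2 × (−18) = −36 kJ

ΔH = −36 kJ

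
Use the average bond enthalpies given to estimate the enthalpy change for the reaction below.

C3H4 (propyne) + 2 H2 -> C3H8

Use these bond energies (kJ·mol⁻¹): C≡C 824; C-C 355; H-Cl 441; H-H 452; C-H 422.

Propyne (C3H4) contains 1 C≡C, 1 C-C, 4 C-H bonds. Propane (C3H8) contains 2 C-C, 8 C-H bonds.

ΔH ≈ −315 kJ

Bonds broken (reactants):
  C≡C: 1 × 824 = 824
  C-C: 1 × 355 = 355
  C-H: 4 × 422 = 1688
  H-H: 2 × 452 = 904
  Σ(broken) = 3771 kJ
Bonds formed (products):
  C-C: 2 × 355 = 710
  C-H: 8 × 422 = 3376
  Σ(formed) = 4086 kJ
ΔH = Σ(broken) − Σ(formed) = 3771 − 4086 = −315 kJ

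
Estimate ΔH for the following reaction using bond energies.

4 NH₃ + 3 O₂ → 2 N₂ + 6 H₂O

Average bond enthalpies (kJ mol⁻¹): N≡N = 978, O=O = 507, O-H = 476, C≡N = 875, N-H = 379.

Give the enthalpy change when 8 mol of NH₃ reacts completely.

ΔH = −3198 kJ

Bonds broken (reactants):
  N-H: 12 × 379 = 4548
  O=O: 3 × 507 = 1521
  Σ(broken) = 6069 kJ
Bonds formed (products):
  N≡N: 2 × 978 = 1956
  O-H: 12 × 476 = 5712
  Σ(formed) = 7668 kJ
ΔH = Σ(broken) − Σ(formed) = 6069 − 7668 = −1599 kJ
For 2× the reaction as written: 2 × (−1599) = −3198 kJ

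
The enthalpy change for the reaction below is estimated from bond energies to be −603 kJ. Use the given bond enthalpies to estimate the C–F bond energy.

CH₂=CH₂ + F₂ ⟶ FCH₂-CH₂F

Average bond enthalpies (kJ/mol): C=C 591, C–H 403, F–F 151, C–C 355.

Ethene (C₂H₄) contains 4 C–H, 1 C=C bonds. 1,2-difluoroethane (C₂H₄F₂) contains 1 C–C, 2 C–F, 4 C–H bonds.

Let D be the C–F bond energy.
Σ(broken) = 4×403 + 1×591 + 1×151 = 2354
Σ(formed) = 1×355 + 2×D + 4×403 = 1967 + 2D
ΔH = Σ(broken) − Σ(formed) = (2354) − (1967 + 2D) = +387 − 2D
Setting this equal to −603 kJ gives 2D = 990, so D = 495 kJ/mol.

D(C–F) ≈ 495 kJ/mol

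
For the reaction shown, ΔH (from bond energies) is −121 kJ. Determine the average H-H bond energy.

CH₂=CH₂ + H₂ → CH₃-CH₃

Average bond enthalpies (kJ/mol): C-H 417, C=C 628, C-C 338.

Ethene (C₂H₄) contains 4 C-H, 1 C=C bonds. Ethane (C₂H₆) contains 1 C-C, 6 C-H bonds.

Let D be the H-H bond energy.
Σ(broken) = 4×417 + 1×628 + 1×D = 2296 + D
Σ(formed) = 1×338 + 6×417 = 2840
ΔH = Σ(broken) − Σ(formed) = (2296 + D) − (2840) = −544 + D
Setting this equal to −121 kJ gives D = 423 kJ/mol.

D(H-H) ≈ 423 kJ/mol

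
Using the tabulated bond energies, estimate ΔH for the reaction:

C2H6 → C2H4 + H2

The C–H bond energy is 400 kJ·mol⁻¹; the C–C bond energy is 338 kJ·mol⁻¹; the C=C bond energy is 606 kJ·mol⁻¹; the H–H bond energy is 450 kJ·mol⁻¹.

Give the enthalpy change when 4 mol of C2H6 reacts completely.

ΔH = +328 kJ

Bonds broken (reactants):
  C–C: 1 × 338 = 338
  C–H: 6 × 400 = 2400
  Σ(broken) = 2738 kJ
Bonds formed (products):
  C–H: 4 × 400 = 1600
  C=C: 1 × 606 = 606
  H–H: 1 × 450 = 450
  Σ(formed) = 2656 kJ
ΔH = Σ(broken) − Σ(formed) = 2738 − 2656 = +82 kJ
For 4× the reaction as written: 4 × (+82) = +328 kJ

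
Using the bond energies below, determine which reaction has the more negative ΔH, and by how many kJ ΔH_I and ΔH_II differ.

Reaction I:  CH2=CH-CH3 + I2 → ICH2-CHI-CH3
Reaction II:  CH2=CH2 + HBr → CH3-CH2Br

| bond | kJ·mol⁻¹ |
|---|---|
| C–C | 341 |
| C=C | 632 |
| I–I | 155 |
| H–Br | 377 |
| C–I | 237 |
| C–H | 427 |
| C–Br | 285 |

Reaction I:
  Bonds broken (reactants):
    C–C: 1 × 341 = 341
    C–H: 6 × 427 = 2562
    C=C: 1 × 632 = 632
    I–I: 1 × 155 = 155
    Σ(broken) = 3690 kJ
  Bonds formed (products):
    C–C: 2 × 341 = 682
    C–H: 6 × 427 = 2562
    C–I: 2 × 237 = 474
    Σ(formed) = 3718 kJ
  ΔH_I = 3690 − 3718 = −28 kJ
Reaction II:
  Bonds broken (reactants):
    C–H: 4 × 427 = 1708
    C=C: 1 × 632 = 632
    H–Br: 1 × 377 = 377
    Σ(broken) = 2717 kJ
  Bonds formed (products):
    C–Br: 1 × 285 = 285
    C–C: 1 × 341 = 341
    C–H: 5 × 427 = 2135
    Σ(formed) = 2761 kJ
  ΔH_II = 2717 − 2761 = −44 kJ
ΔH_I − ΔH_II = +16 kJ, so reaction II has the more negative ΔH; |ΔH_I − ΔH_II| = 16 kJ.

Reaction II, by 16 kJ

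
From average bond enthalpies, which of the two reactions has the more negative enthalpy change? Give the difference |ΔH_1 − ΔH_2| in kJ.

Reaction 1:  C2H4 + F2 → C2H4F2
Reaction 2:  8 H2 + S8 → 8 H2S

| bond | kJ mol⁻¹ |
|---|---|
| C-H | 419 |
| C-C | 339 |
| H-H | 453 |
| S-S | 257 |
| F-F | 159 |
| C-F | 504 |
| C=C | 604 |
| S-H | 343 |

Reaction 1, by 776 kJ

Reaction 1:
  Bonds broken (reactants):
    C-H: 4 × 419 = 1676
    C=C: 1 × 604 = 604
    F-F: 1 × 159 = 159
    Σ(broken) = 2439 kJ
  Bonds formed (products):
    C-C: 1 × 339 = 339
    C-F: 2 × 504 = 1008
    C-H: 4 × 419 = 1676
    Σ(formed) = 3023 kJ
  ΔH_1 = 2439 − 3023 = −584 kJ
Reaction 2:
  Bonds broken (reactants):
    H-H: 8 × 453 = 3624
    S-S: 8 × 257 = 2056
    Σ(broken) = 5680 kJ
  Bonds formed (products):
    S-H: 16 × 343 = 5488
    Σ(formed) = 5488 kJ
  ΔH_2 = 5680 − 5488 = +192 kJ
ΔH_1 − ΔH_2 = −776 kJ, so reaction 1 has the more negative ΔH; |ΔH_1 − ΔH_2| = 776 kJ.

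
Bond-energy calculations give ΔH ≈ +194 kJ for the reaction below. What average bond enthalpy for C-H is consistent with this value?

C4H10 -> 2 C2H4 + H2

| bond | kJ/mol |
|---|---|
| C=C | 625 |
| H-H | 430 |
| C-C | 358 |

Let D be the C-H bond energy.
Σ(broken) = 3×358 + 10×D = 1074 + 10D
Σ(formed) = 8×D + 2×625 + 1×430 = 1680 + 8D
ΔH = Σ(broken) − Σ(formed) = (1074 + 10D) − (1680 + 8D) = −606 + 2D
Setting this equal to +194 kJ gives 2D = 800, so D = 400 kJ/mol.

D(C-H) ≈ 400 kJ/mol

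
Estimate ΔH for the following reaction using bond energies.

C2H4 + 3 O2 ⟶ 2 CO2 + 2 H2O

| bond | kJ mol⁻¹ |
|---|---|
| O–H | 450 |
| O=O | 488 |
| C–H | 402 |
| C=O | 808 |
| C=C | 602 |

Bonds broken (reactants):
  C–H: 4 × 402 = 1608
  C=C: 1 × 602 = 602
  O=O: 3 × 488 = 1464
  Σ(broken) = 3674 kJ
Bonds formed (products):
  C=O: 4 × 808 = 3232
  O–H: 4 × 450 = 1800
  Σ(formed) = 5032 kJ
ΔH = Σ(broken) − Σ(formed) = 3674 − 5032 = −1358 kJ

ΔH ≈ −1358 kJ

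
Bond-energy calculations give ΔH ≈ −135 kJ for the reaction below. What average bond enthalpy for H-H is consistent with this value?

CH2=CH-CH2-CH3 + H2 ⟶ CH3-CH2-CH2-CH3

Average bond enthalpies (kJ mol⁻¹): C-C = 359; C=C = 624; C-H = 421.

Let D be the H-H bond energy.
Σ(broken) = 2×359 + 8×421 + 1×624 + 1×D = 4710 + D
Σ(formed) = 3×359 + 10×421 = 5287
ΔH = Σ(broken) − Σ(formed) = (4710 + D) − (5287) = −577 + D
Setting this equal to −135 kJ gives D = 442 kJ/mol.

D(H-H) ≈ 442 kJ/mol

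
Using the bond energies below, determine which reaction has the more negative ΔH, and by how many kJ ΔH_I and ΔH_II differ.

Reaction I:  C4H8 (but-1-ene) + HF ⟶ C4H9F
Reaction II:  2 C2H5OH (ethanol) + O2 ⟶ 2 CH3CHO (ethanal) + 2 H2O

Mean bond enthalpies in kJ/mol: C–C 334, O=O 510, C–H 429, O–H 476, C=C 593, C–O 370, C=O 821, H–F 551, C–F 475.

Reaction I:
  Bonds broken (reactants):
    C–C: 2 × 334 = 668
    C–H: 8 × 429 = 3432
    C=C: 1 × 593 = 593
    H–F: 1 × 551 = 551
    Σ(broken) = 5244 kJ
  Bonds formed (products):
    C–C: 3 × 334 = 1002
    C–F: 1 × 475 = 475
    C–H: 9 × 429 = 3861
    Σ(formed) = 5338 kJ
  ΔH_I = 5244 − 5338 = −94 kJ
Reaction II:
  Bonds broken (reactants):
    C–C: 2 × 334 = 668
    C–H: 10 × 429 = 4290
    C–O: 2 × 370 = 740
    O–H: 2 × 476 = 952
    O=O: 1 × 510 = 510
    Σ(broken) = 7160 kJ
  Bonds formed (products):
    C–C: 2 × 334 = 668
    C–H: 8 × 429 = 3432
    C=O: 2 × 821 = 1642
    O–H: 4 × 476 = 1904
    Σ(formed) = 7646 kJ
  ΔH_II = 7160 − 7646 = −486 kJ
ΔH_I − ΔH_II = +392 kJ, so reaction II has the more negative ΔH; |ΔH_I − ΔH_II| = 392 kJ.

Reaction II, by 392 kJ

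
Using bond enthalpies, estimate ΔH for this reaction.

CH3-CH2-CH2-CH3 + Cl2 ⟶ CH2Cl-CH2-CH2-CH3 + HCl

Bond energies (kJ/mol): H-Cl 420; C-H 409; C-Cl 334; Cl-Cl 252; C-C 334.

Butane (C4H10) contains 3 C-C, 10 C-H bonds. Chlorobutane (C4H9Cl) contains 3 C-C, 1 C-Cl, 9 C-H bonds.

ΔH ≈ −93 kJ

Bonds broken (reactants):
  C-C: 3 × 334 = 1002
  C-H: 10 × 409 = 4090
  Cl-Cl: 1 × 252 = 252
  Σ(broken) = 5344 kJ
Bonds formed (products):
  C-C: 3 × 334 = 1002
  C-Cl: 1 × 334 = 334
  C-H: 9 × 409 = 3681
  H-Cl: 1 × 420 = 420
  Σ(formed) = 5437 kJ
ΔH = Σ(broken) − Σ(formed) = 5344 − 5437 = −93 kJ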